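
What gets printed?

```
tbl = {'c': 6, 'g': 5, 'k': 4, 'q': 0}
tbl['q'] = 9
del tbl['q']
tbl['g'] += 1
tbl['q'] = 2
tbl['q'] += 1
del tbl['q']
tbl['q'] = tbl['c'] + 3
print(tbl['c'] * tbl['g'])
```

36

tbl['q'] = 9 → {'c': 6, 'g': 5, 'k': 4, 'q': 9}
del 'q' → {'c': 6, 'g': 5, 'k': 4}
tbl['g'] = 5+1 = 6 → {'c': 6, 'g': 6, 'k': 4}
tbl['q'] = 2 → {'c': 6, 'g': 6, 'k': 4, 'q': 2}
tbl['q'] = 2+1 = 3 → {'c': 6, 'g': 6, 'k': 4, 'q': 3}
del 'q' → {'c': 6, 'g': 6, 'k': 4}
tbl['q'] = tbl['c']+3 = 9 → {'c': 6, 'g': 6, 'k': 4, 'q': 9}
tbl['c']*tbl['g'] = 6*6 = 36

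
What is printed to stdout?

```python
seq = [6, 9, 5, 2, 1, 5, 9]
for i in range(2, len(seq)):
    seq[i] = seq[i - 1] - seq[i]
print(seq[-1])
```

-13

i=2: seq[2] = 9-5 = 4 → [6, 9, 4, 2, 1, 5, 9]
i=3: seq[3] = 4-2 = 2 → [6, 9, 4, 2, 1, 5, 9]
i=4: seq[4] = 2-1 = 1 → [6, 9, 4, 2, 1, 5, 9]
i=5: seq[5] = 1-5 = -4 → [6, 9, 4, 2, 1, -4, 9]
i=6: seq[6] = (-4)-9 = -13 → [6, 9, 4, 2, 1, -4, -13]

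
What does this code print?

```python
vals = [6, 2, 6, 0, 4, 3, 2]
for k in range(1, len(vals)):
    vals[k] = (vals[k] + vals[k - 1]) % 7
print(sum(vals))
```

13

k=1: vals[1] = (2+6)%7 = 1 → [6, 1, 6, 0, 4, 3, 2]
k=2: vals[2] = (6+1)%7 = 0 → [6, 1, 0, 0, 4, 3, 2]
k=3: vals[3] = (0+0)%7 = 0 → [6, 1, 0, 0, 4, 3, 2]
k=4: vals[4] = (4+0)%7 = 4 → [6, 1, 0, 0, 4, 3, 2]
k=5: vals[5] = (3+4)%7 = 0 → [6, 1, 0, 0, 4, 0, 2]
k=6: vals[6] = (2+0)%7 = 2 → [6, 1, 0, 0, 4, 0, 2]
sum = 13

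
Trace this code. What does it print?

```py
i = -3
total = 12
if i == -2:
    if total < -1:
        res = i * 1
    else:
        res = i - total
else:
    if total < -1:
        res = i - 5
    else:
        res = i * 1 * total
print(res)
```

i=-3, total=12
i == -2 is False; total < -1 is False
→ res = i * 1 * total = -36

-36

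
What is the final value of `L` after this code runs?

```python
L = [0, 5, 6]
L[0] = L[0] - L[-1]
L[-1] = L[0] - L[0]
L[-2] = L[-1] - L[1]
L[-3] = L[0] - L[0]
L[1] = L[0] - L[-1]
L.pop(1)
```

L[0] = L[0]-L[-1] = 0-6 = -6 → [-6, 5, 6]
L[-1] = L[0]-L[0] = (-6)-(-6) = 0 → [-6, 5, 0]
L[-2] = L[-1]-L[1] = 0-5 = -5 → [-6, -5, 0]
L[-3] = L[0]-L[0] = (-6)-(-6) = 0 → [0, -5, 0]
L[1] = L[0]-L[-1] = 0-0 = 0 → [0, 0, 0]
pop(1) removes 0 → [0, 0]

[0, 0]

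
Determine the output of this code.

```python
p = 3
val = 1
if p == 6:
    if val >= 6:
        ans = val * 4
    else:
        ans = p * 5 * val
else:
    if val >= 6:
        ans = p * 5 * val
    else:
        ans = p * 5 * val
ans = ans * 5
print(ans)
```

75

p=3, val=1
p == 6 is False; val >= 6 is False
→ ans = p * 5 * val = 15
ans = 15*5 = 75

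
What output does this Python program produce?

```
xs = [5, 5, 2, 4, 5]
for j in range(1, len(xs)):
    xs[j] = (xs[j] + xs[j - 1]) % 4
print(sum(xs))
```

8

j=1: xs[1] = (5+5)%4 = 2 → [5, 2, 2, 4, 5]
j=2: xs[2] = (2+2)%4 = 0 → [5, 2, 0, 4, 5]
j=3: xs[3] = (4+0)%4 = 0 → [5, 2, 0, 0, 5]
j=4: xs[4] = (5+0)%4 = 1 → [5, 2, 0, 0, 1]
sum = 8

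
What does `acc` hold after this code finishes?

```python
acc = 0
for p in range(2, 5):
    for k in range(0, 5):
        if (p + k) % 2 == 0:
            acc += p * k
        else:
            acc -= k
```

34

p=2,k=0: even sum, acc = 0+0 = 0
p=2,k=1: odd sum, acc = 0-1 = -1
p=2,k=2: even sum, acc = (-1)+4 = 3
p=2,k=3: odd sum, acc = 3-3 = 0
p=2,k=4: even sum, acc = 0+8 = 8
p=3,k=0: odd sum, acc = 8-0 = 8
p=3,k=1: even sum, acc = 8+3 = 11
p=3,k=2: odd sum, acc = 11-2 = 9
p=3,k=3: even sum, acc = 9+9 = 18
p=3,k=4: odd sum, acc = 18-4 = 14
p=4,k=0: even sum, acc = 14+0 = 14
p=4,k=1: odd sum, acc = 14-1 = 13
p=4,k=2: even sum, acc = 13+8 = 21
p=4,k=3: odd sum, acc = 21-3 = 18
p=4,k=4: even sum, acc = 18+16 = 34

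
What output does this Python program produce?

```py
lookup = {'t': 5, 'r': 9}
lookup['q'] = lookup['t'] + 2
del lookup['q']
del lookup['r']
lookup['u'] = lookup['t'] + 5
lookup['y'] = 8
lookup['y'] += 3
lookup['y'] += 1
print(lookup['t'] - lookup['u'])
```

lookup['q'] = lookup['t']+2 = 7 → {'t': 5, 'r': 9, 'q': 7}
del 'q' → {'t': 5, 'r': 9}
del 'r' → {'t': 5}
lookup['u'] = lookup['t']+5 = 10 → {'t': 5, 'u': 10}
lookup['y'] = 8 → {'t': 5, 'u': 10, 'y': 8}
lookup['y'] = 8+3 = 11 → {'t': 5, 'u': 10, 'y': 11}
lookup['y'] = 11+1 = 12 → {'t': 5, 'u': 10, 'y': 12}
lookup['t']-lookup['u'] = 5-10 = -5

-5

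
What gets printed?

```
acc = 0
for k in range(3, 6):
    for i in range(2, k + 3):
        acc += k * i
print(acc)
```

k=3,i=2: acc = 0+6 = 6
k=3,i=3: acc = 6+9 = 15
k=3,i=4: acc = 15+12 = 27
k=3,i=5: acc = 27+15 = 42
k=4,i=2: acc = 42+8 = 50
k=4,i=3: acc = 50+12 = 62
k=4,i=4: acc = 62+16 = 78
k=4,i=5: acc = 78+20 = 98
k=4,i=6: acc = 98+24 = 122
k=5,i=2: acc = 122+10 = 132
k=5,i=3: acc = 132+15 = 147
k=5,i=4: acc = 147+20 = 167
k=5,i=5: acc = 167+25 = 192
k=5,i=6: acc = 192+30 = 222
k=5,i=7: acc = 222+35 = 257

257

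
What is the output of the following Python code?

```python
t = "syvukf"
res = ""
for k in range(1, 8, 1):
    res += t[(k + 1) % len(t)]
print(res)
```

vukfsyv

k=1: add t[2]='v' → 'v'
k=2: add t[3]='u' → 'vu'
k=3: add t[4]='k' → 'vuk'
k=4: add t[5]='f' → 'vukf'
k=5: add t[0]='s' → 'vukfs'
k=6: add t[1]='y' → 'vukfsy'
k=7: add t[2]='v' → 'vukfsyv'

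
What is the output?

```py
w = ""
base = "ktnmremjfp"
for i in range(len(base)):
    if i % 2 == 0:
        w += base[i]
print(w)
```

i=0: add 'k' → 'k'
i=1: skip
i=2: add 'n' → 'kn'
i=3: skip
i=4: add 'r' → 'knr'
i=5: skip
i=6: add 'm' → 'knrm'
i=7: skip
i=8: add 'f' → 'knrmf'
i=9: skip

knrmf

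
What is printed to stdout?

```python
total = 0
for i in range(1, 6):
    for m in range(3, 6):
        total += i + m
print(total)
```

105

i=1,m=3: total = 0+4 = 4
i=1,m=4: total = 4+5 = 9
i=1,m=5: total = 9+6 = 15
i=2,m=3: total = 15+5 = 20
i=2,m=4: total = 20+6 = 26
i=2,m=5: total = 26+7 = 33
i=3,m=3: total = 33+6 = 39
i=3,m=4: total = 39+7 = 46
i=3,m=5: total = 46+8 = 54
i=4,m=3: total = 54+7 = 61
i=4,m=4: total = 61+8 = 69
i=4,m=5: total = 69+9 = 78
i=5,m=3: total = 78+8 = 86
i=5,m=4: total = 86+9 = 95
i=5,m=5: total = 95+10 = 105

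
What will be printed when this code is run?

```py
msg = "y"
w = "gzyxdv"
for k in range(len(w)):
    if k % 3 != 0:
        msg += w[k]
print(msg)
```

yzydv

k=0: skip
k=1: add 'z' → 'yz'
k=2: add 'y' → 'yzy'
k=3: skip
k=4: add 'd' → 'yzyd'
k=5: add 'v' → 'yzydv'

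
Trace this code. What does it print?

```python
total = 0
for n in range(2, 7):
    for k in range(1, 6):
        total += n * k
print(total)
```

n=2,k=1: total = 0+2 = 2
n=2,k=2: total = 2+4 = 6
n=2,k=3: total = 6+6 = 12
n=2,k=4: total = 12+8 = 20
n=2,k=5: total = 20+10 = 30
n=3,k=1: total = 30+3 = 33
n=3,k=2: total = 33+6 = 39
n=3,k=3: total = 39+9 = 48
n=3,k=4: total = 48+12 = 60
n=3,k=5: total = 60+15 = 75
n=4,k=1: total = 75+4 = 79
n=4,k=2: total = 79+8 = 87
n=4,k=3: total = 87+12 = 99
n=4,k=4: total = 99+16 = 115
n=4,k=5: total = 115+20 = 135
n=5,k=1: total = 135+5 = 140
n=5,k=2: total = 140+10 = 150
n=5,k=3: total = 150+15 = 165
n=5,k=4: total = 165+20 = 185
n=5,k=5: total = 185+25 = 210
n=6,k=1: total = 210+6 = 216
n=6,k=2: total = 216+12 = 228
n=6,k=3: total = 228+18 = 246
n=6,k=4: total = 246+24 = 270
n=6,k=5: total = 270+30 = 300

300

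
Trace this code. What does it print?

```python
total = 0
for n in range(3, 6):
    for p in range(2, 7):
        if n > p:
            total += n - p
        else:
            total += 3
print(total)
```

37

n=3,p=2: 3>2, total = 0+1 = 1
n=3,p=3: not 3>3, total = 1+3 = 4
n=3,p=4: not 3>4, total = 4+3 = 7
n=3,p=5: not 3>5, total = 7+3 = 10
n=3,p=6: not 3>6, total = 10+3 = 13
n=4,p=2: 4>2, total = 13+2 = 15
n=4,p=3: 4>3, total = 15+1 = 16
n=4,p=4: not 4>4, total = 16+3 = 19
n=4,p=5: not 4>5, total = 19+3 = 22
n=4,p=6: not 4>6, total = 22+3 = 25
n=5,p=2: 5>2, total = 25+3 = 28
n=5,p=3: 5>3, total = 28+2 = 30
n=5,p=4: 5>4, total = 30+1 = 31
n=5,p=5: not 5>5, total = 31+3 = 34
n=5,p=6: not 5>6, total = 34+3 = 37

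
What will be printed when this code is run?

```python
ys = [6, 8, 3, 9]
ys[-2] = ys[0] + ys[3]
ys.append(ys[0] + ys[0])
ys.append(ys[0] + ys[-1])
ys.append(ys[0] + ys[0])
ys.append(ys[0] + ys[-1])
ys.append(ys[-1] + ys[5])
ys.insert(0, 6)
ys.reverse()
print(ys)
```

[36, 18, 12, 18, 12, 9, 15, 8, 6, 6]

ys[-2] = ys[0]+ys[3] = 6+9 = 15 → [6, 8, 15, 9]
append ys[0]+ys[0] = 6+6 = 12 → [6, 8, 15, 9, 12]
append ys[0]+ys[-1] = 6+12 = 18 → [6, 8, 15, 9, 12, 18]
append ys[0]+ys[0] = 6+6 = 12 → [6, 8, 15, 9, 12, 18, 12]
append ys[0]+ys[-1] = 6+12 = 18 → [6, 8, 15, 9, 12, 18, 12, 18]
append ys[-1]+ys[5] = 18+18 = 36 → [6, 8, 15, 9, 12, 18, 12, 18, 36]
insert 6 at 0 → [6, 6, 8, 15, 9, 12, 18, 12, 18, 36]
reverse → [36, 18, 12, 18, 12, 9, 15, 8, 6, 6]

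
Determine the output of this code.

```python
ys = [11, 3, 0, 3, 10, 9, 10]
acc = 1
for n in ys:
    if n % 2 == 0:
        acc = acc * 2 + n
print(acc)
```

n=11: not even
n=3: not even
n=0: even, acc = 1*2+0 = 2
n=3: not even
n=10: even, acc = 2*2+10 = 14
n=9: not even
n=10: even, acc = 14*2+10 = 38

38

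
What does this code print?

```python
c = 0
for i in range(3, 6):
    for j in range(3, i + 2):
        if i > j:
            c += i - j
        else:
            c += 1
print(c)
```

10

i=3,j=3: not 3>3, c = 0+1 = 1
i=3,j=4: not 3>4, c = 1+1 = 2
i=4,j=3: 4>3, c = 2+1 = 3
i=4,j=4: not 4>4, c = 3+1 = 4
i=4,j=5: not 4>5, c = 4+1 = 5
i=5,j=3: 5>3, c = 5+2 = 7
i=5,j=4: 5>4, c = 7+1 = 8
i=5,j=5: not 5>5, c = 8+1 = 9
i=5,j=6: not 5>6, c = 9+1 = 10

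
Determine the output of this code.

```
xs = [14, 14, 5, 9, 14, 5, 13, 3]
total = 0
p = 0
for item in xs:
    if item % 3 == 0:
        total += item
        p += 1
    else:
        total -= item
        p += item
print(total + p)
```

14

item=14: not %3==0, total = 0-14 = -14; p=14
item=14: not %3==0, total = (-14)-14 = -28; p=28
item=5: not %3==0, total = (-28)-5 = -33; p=33
item=9: %3==0, total = (-33)+9 = -24; p=34
item=14: not %3==0, total = (-24)-14 = -38; p=48
item=5: not %3==0, total = (-38)-5 = -43; p=53
item=13: not %3==0, total = (-43)-13 = -56; p=66
item=3: %3==0, total = (-56)+3 = -53; p=67
total+p = (-53)+67 = 14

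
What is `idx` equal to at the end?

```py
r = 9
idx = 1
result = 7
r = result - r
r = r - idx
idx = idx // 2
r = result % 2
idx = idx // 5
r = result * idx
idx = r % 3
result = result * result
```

0

r = 7-9 = -2
r = (-2)-1 = -3
idx = 1//2 = 0
r = 7%2 = 1
idx = 0//5 = 0
r = 7*0 = 0
idx = 0%3 = 0
result = 7*7 = 49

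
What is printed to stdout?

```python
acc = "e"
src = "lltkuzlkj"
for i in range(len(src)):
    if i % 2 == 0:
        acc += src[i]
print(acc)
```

i=0: add 'l' → 'el'
i=1: skip
i=2: add 't' → 'elt'
i=3: skip
i=4: add 'u' → 'eltu'
i=5: skip
i=6: add 'l' → 'eltul'
i=7: skip
i=8: add 'j' → 'eltulj'

eltulj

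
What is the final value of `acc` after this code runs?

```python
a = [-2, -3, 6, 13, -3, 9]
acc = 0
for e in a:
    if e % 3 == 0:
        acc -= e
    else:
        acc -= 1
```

-11

e=-2: not %3==0, acc = 0-1 = -1
e=-3: %3==0, acc = (-1)-(-3) = 2
e=6: %3==0, acc = 2-6 = -4
e=13: not %3==0, acc = (-4)-1 = -5
e=-3: %3==0, acc = (-5)-(-3) = -2
e=9: %3==0, acc = (-2)-9 = -11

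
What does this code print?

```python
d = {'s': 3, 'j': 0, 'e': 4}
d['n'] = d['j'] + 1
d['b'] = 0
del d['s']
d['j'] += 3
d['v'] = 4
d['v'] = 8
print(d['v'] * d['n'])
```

8

d['n'] = d['j']+1 = 1 → {'s': 3, 'j': 0, 'e': 4, 'n': 1}
d['b'] = 0 → {'s': 3, 'j': 0, 'e': 4, 'n': 1, 'b': 0}
del 's' → {'j': 0, 'e': 4, 'n': 1, 'b': 0}
d['j'] = 0+3 = 3 → {'j': 3, 'e': 4, 'n': 1, 'b': 0}
d['v'] = 4 → {'j': 3, 'e': 4, 'n': 1, 'b': 0, 'v': 4}
d['v'] = 8 → {'j': 3, 'e': 4, 'n': 1, 'b': 0, 'v': 8}
d['v']*d['n'] = 8*1 = 8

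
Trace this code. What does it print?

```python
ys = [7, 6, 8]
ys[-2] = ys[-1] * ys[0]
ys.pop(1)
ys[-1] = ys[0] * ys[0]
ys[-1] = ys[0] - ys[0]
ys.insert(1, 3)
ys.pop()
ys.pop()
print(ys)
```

ys[-2] = ys[-1]*ys[0] = 8*7 = 56 → [7, 56, 8]
pop(1) removes 56 → [7, 8]
ys[-1] = ys[0]*ys[0] = 7*7 = 49 → [7, 49]
ys[-1] = ys[0]-ys[0] = 7-7 = 0 → [7, 0]
insert 3 at 1 → [7, 3, 0]
pop() removes 0 → [7, 3]
pop() removes 3 → [7]

[7]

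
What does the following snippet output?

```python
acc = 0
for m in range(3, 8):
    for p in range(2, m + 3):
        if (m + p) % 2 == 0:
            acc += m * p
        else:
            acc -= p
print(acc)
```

374

m=3,p=2: odd sum, acc = 0-2 = -2
m=3,p=3: even sum, acc = (-2)+9 = 7
m=3,p=4: odd sum, acc = 7-4 = 3
m=3,p=5: even sum, acc = 3+15 = 18
m=4,p=2: even sum, acc = 18+8 = 26
m=4,p=3: odd sum, acc = 26-3 = 23
m=4,p=4: even sum, acc = 23+16 = 39
m=4,p=5: odd sum, acc = 39-5 = 34
m=4,p=6: even sum, acc = 34+24 = 58
m=5,p=2: odd sum, acc = 58-2 = 56
m=5,p=3: even sum, acc = 56+15 = 71
m=5,p=4: odd sum, acc = 71-4 = 67
m=5,p=5: even sum, acc = 67+25 = 92
m=5,p=6: odd sum, acc = 92-6 = 86
m=5,p=7: even sum, acc = 86+35 = 121
m=6,p=2: even sum, acc = 121+12 = 133
m=6,p=3: odd sum, acc = 133-3 = 130
m=6,p=4: even sum, acc = 130+24 = 154
m=6,p=5: odd sum, acc = 154-5 = 149
m=6,p=6: even sum, acc = 149+36 = 185
m=6,p=7: odd sum, acc = 185-7 = 178
m=6,p=8: even sum, acc = 178+48 = 226
m=7,p=2: odd sum, acc = 226-2 = 224
m=7,p=3: even sum, acc = 224+21 = 245
m=7,p=4: odd sum, acc = 245-4 = 241
m=7,p=5: even sum, acc = 241+35 = 276
m=7,p=6: odd sum, acc = 276-6 = 270
m=7,p=7: even sum, acc = 270+49 = 319
m=7,p=8: odd sum, acc = 319-8 = 311
m=7,p=9: even sum, acc = 311+63 = 374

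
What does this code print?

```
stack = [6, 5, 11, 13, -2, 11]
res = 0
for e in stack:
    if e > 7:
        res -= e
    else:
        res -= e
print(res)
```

-44

e=6: not >7, res = 0-6 = -6
e=5: not >7, res = (-6)-5 = -11
e=11: >7, res = (-11)-11 = -22
e=13: >7, res = (-22)-13 = -35
e=-2: not >7, res = (-35)-(-2) = -33
e=11: >7, res = (-33)-11 = -44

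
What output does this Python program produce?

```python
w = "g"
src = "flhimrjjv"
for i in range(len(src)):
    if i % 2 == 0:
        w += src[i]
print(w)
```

i=0: add 'f' → 'gf'
i=1: skip
i=2: add 'h' → 'gfh'
i=3: skip
i=4: add 'm' → 'gfhm'
i=5: skip
i=6: add 'j' → 'gfhmj'
i=7: skip
i=8: add 'v' → 'gfhmjv'

gfhmjv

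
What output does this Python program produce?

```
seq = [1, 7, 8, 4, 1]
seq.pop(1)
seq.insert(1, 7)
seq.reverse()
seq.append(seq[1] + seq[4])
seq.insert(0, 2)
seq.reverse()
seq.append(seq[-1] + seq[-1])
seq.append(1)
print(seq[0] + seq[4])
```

9

pop(1) removes 7 → [1, 8, 4, 1]
insert 7 at 1 → [1, 7, 8, 4, 1]
reverse → [1, 4, 8, 7, 1]
append seq[1]+seq[4] = 4+1 = 5 → [1, 4, 8, 7, 1, 5]
insert 2 at 0 → [2, 1, 4, 8, 7, 1, 5]
reverse → [5, 1, 7, 8, 4, 1, 2]
append seq[-1]+seq[-1] = 2+2 = 4 → [5, 1, 7, 8, 4, 1, 2, 4]
append 1 → [5, 1, 7, 8, 4, 1, 2, 4, 1]
seq[0]+seq[4] = 5+4 = 9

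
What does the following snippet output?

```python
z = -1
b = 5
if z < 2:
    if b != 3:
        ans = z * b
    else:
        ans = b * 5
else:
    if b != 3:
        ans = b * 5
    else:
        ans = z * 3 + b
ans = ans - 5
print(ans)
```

-10

z=-1, b=5
z < 2 is True; b != 3 is True
→ ans = z * b = -5
ans = (-5)-5 = -10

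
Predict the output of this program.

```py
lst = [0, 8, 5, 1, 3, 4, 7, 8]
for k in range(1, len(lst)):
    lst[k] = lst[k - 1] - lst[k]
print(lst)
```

[0, -8, -13, -14, -17, -21, -28, -36]

k=1: lst[1] = 0-8 = -8 → [0, -8, 5, 1, 3, 4, 7, 8]
k=2: lst[2] = (-8)-5 = -13 → [0, -8, -13, 1, 3, 4, 7, 8]
k=3: lst[3] = (-13)-1 = -14 → [0, -8, -13, -14, 3, 4, 7, 8]
k=4: lst[4] = (-14)-3 = -17 → [0, -8, -13, -14, -17, 4, 7, 8]
k=5: lst[5] = (-17)-4 = -21 → [0, -8, -13, -14, -17, -21, 7, 8]
k=6: lst[6] = (-21)-7 = -28 → [0, -8, -13, -14, -17, -21, -28, 8]
k=7: lst[7] = (-28)-8 = -36 → [0, -8, -13, -14, -17, -21, -28, -36]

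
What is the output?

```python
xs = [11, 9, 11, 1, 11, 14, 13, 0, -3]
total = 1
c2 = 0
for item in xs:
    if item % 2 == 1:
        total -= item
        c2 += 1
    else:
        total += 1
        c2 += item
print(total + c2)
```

-29

item=11: odd, total = 1-11 = -10; c2=1
item=9: odd, total = (-10)-9 = -19; c2=2
item=11: odd, total = (-19)-11 = -30; c2=3
item=1: odd, total = (-30)-1 = -31; c2=4
item=11: odd, total = (-31)-11 = -42; c2=5
item=14: not odd, total = (-42)+1 = -41; c2=19
item=13: odd, total = (-41)-13 = -54; c2=20
item=0: not odd, total = (-54)+1 = -53; c2=20
item=-3: odd, total = (-53)-(-3) = -50; c2=21
total+c2 = (-50)+21 = -29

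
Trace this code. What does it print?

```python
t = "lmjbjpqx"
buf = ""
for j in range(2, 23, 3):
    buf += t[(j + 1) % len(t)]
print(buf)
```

j=2: add t[3]='b' → 'b'
j=5: add t[6]='q' → 'bq'
j=8: add t[1]='m' → 'bqm'
j=11: add t[4]='j' → 'bqmj'
j=14: add t[7]='x' → 'bqmjx'
j=17: add t[2]='j' → 'bqmjxj'
j=20: add t[5]='p' → 'bqmjxjp'

bqmjxjp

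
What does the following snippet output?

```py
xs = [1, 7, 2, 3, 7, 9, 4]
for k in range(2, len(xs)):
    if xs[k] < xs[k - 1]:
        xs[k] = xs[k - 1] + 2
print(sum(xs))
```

73

k=2: 2<7, xs[2] = 7+2 = 9 → [1, 7, 9, 3, 7, 9, 4]
k=3: 3<9, xs[3] = 9+2 = 11 → [1, 7, 9, 11, 7, 9, 4]
k=4: 7<11, xs[4] = 11+2 = 13 → [1, 7, 9, 11, 13, 9, 4]
k=5: 9<13, xs[5] = 13+2 = 15 → [1, 7, 9, 11, 13, 15, 4]
k=6: 4<15, xs[6] = 15+2 = 17 → [1, 7, 9, 11, 13, 15, 17]
sum = 73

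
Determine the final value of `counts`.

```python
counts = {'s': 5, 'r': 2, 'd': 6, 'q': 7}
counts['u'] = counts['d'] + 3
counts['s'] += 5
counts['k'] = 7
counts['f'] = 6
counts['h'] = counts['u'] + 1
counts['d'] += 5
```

counts['u'] = counts['d']+3 = 9 → {'s': 5, 'r': 2, 'd': 6, 'q': 7, 'u': 9}
counts['s'] = 5+5 = 10 → {'s': 10, 'r': 2, 'd': 6, 'q': 7, 'u': 9}
counts['k'] = 7 → {'s': 10, 'r': 2, 'd': 6, 'q': 7, 'u': 9, 'k': 7}
counts['f'] = 6 → {'s': 10, 'r': 2, 'd': 6, 'q': 7, 'u': 9, 'k': 7, 'f': 6}
counts['h'] = counts['u']+1 = 10 → {'s': 10, 'r': 2, 'd': 6, 'q': 7, 'u': 9, 'k': 7, 'f': 6, 'h': 10}
counts['d'] = 6+5 = 11 → {'s': 10, 'r': 2, 'd': 11, 'q': 7, 'u': 9, 'k': 7, 'f': 6, 'h': 10}

{'s': 10, 'r': 2, 'd': 11, 'q': 7, 'u': 9, 'k': 7, 'f': 6, 'h': 10}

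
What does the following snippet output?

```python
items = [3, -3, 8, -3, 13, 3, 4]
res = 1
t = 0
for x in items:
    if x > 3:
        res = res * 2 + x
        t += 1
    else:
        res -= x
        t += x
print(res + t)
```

x=3: not >3, res = 1-3 = -2; t=3
x=-3: not >3, res = (-2)-(-3) = 1; t=0
x=8: >3, res = 1*2+8 = 10; t=1
x=-3: not >3, res = 10-(-3) = 13; t=-2
x=13: >3, res = 13*2+13 = 39; t=-1
x=3: not >3, res = 39-3 = 36; t=2
x=4: >3, res = 36*2+4 = 76; t=3
res+t = 76+3 = 79

79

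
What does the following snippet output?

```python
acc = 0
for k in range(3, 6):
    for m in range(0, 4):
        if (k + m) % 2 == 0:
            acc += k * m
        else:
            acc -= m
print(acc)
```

32

k=3,m=0: odd sum, acc = 0-0 = 0
k=3,m=1: even sum, acc = 0+3 = 3
k=3,m=2: odd sum, acc = 3-2 = 1
k=3,m=3: even sum, acc = 1+9 = 10
k=4,m=0: even sum, acc = 10+0 = 10
k=4,m=1: odd sum, acc = 10-1 = 9
k=4,m=2: even sum, acc = 9+8 = 17
k=4,m=3: odd sum, acc = 17-3 = 14
k=5,m=0: odd sum, acc = 14-0 = 14
k=5,m=1: even sum, acc = 14+5 = 19
k=5,m=2: odd sum, acc = 19-2 = 17
k=5,m=3: even sum, acc = 17+15 = 32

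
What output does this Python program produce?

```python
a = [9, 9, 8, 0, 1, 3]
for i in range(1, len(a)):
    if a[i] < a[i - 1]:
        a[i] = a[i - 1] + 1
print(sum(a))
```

i=1: 9>=9, unchanged → [9, 9, 8, 0, 1, 3]
i=2: 8<9, a[2] = 9+1 = 10 → [9, 9, 10, 0, 1, 3]
i=3: 0<10, a[3] = 10+1 = 11 → [9, 9, 10, 11, 1, 3]
i=4: 1<11, a[4] = 11+1 = 12 → [9, 9, 10, 11, 12, 3]
i=5: 3<12, a[5] = 12+1 = 13 → [9, 9, 10, 11, 12, 13]
sum = 64

64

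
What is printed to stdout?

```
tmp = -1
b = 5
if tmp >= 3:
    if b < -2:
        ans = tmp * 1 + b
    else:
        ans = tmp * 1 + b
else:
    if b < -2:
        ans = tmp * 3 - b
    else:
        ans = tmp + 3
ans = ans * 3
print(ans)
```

6

tmp=-1, b=5
tmp >= 3 is False; b < -2 is False
→ ans = tmp + 3 = 2
ans = 2*3 = 6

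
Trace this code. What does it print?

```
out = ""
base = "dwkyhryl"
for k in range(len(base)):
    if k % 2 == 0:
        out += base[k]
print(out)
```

dkhy

k=0: add 'd' → 'd'
k=1: skip
k=2: add 'k' → 'dk'
k=3: skip
k=4: add 'h' → 'dkh'
k=5: skip
k=6: add 'y' → 'dkhy'
k=7: skip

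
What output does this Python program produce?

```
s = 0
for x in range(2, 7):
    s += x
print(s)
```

20

x=2: s = 0+2 = 2
x=3: s = 2+3 = 5
x=4: s = 5+4 = 9
x=5: s = 9+5 = 14
x=6: s = 14+6 = 20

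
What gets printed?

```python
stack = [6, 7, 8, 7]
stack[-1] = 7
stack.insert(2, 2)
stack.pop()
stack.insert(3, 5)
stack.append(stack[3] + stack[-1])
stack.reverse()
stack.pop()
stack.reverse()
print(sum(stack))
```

35

stack[-1] = 7 → [6, 7, 8, 7]
insert 2 at 2 → [6, 7, 2, 8, 7]
pop() removes 7 → [6, 7, 2, 8]
insert 5 at 3 → [6, 7, 2, 5, 8]
append stack[3]+stack[-1] = 5+8 = 13 → [6, 7, 2, 5, 8, 13]
reverse → [13, 8, 5, 2, 7, 6]
pop() removes 6 → [13, 8, 5, 2, 7]
reverse → [7, 2, 5, 8, 13]
sum = 35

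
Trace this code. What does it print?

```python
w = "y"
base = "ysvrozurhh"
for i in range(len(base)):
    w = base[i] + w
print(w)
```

i=0: prepend 'y' → 'yy'
i=1: prepend 's' → 'syy'
i=2: prepend 'v' → 'vsyy'
i=3: prepend 'r' → 'rvsyy'
i=4: prepend 'o' → 'orvsyy'
i=5: prepend 'z' → 'zorvsyy'
i=6: prepend 'u' → 'uzorvsyy'
i=7: prepend 'r' → 'ruzorvsyy'
i=8: prepend 'h' → 'hruzorvsyy'
i=9: prepend 'h' → 'hhruzorvsyy'

hhruzorvsyy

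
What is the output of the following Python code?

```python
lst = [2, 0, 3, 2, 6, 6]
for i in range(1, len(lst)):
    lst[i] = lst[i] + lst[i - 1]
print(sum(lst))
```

48

i=1: lst[1] = 0+2 = 2 → [2, 2, 3, 2, 6, 6]
i=2: lst[2] = 3+2 = 5 → [2, 2, 5, 2, 6, 6]
i=3: lst[3] = 2+5 = 7 → [2, 2, 5, 7, 6, 6]
i=4: lst[4] = 6+7 = 13 → [2, 2, 5, 7, 13, 6]
i=5: lst[5] = 6+13 = 19 → [2, 2, 5, 7, 13, 19]
sum = 48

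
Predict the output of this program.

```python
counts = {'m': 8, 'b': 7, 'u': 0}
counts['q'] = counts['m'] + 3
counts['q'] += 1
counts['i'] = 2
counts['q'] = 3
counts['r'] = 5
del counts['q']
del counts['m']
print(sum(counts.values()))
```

14

counts['q'] = counts['m']+3 = 11 → {'m': 8, 'b': 7, 'u': 0, 'q': 11}
counts['q'] = 11+1 = 12 → {'m': 8, 'b': 7, 'u': 0, 'q': 12}
counts['i'] = 2 → {'m': 8, 'b': 7, 'u': 0, 'q': 12, 'i': 2}
counts['q'] = 3 → {'m': 8, 'b': 7, 'u': 0, 'q': 3, 'i': 2}
counts['r'] = 5 → {'m': 8, 'b': 7, 'u': 0, 'q': 3, 'i': 2, 'r': 5}
del 'q' → {'m': 8, 'b': 7, 'u': 0, 'i': 2, 'r': 5}
del 'm' → {'b': 7, 'u': 0, 'i': 2, 'r': 5}
sum of values = 14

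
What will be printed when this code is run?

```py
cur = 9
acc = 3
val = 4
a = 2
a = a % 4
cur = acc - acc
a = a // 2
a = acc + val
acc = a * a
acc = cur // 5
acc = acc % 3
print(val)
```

4

a = 2%4 = 2
cur = 3-3 = 0
a = 2//2 = 1
a = 3+4 = 7
acc = 7*7 = 49
acc = 0//5 = 0
acc = 0%3 = 0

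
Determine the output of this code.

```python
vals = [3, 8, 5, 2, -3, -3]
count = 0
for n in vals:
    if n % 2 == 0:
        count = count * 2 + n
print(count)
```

n=3: not even
n=8: even, count = 0*2+8 = 8
n=5: not even
n=2: even, count = 8*2+2 = 18
n=-3: not even
n=-3: not even

18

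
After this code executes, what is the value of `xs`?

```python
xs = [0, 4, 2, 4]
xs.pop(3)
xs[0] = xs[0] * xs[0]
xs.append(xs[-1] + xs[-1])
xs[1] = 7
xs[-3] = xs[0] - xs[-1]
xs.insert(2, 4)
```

pop(3) removes 4 → [0, 4, 2]
xs[0] = xs[0]*xs[0] = 0*0 = 0 → [0, 4, 2]
append xs[-1]+xs[-1] = 2+2 = 4 → [0, 4, 2, 4]
xs[1] = 7 → [0, 7, 2, 4]
xs[-3] = xs[0]-xs[-1] = 0-4 = -4 → [0, -4, 2, 4]
insert 4 at 2 → [0, -4, 4, 2, 4]

[0, -4, 4, 2, 4]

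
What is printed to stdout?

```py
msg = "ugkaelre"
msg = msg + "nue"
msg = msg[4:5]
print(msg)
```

+ 'nue' → 'ugkaelrenue'
slice [4:5] → 'e'

e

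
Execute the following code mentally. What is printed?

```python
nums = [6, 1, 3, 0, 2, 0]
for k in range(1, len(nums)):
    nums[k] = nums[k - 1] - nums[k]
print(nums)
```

k=1: nums[1] = 6-1 = 5 → [6, 5, 3, 0, 2, 0]
k=2: nums[2] = 5-3 = 2 → [6, 5, 2, 0, 2, 0]
k=3: nums[3] = 2-0 = 2 → [6, 5, 2, 2, 2, 0]
k=4: nums[4] = 2-2 = 0 → [6, 5, 2, 2, 0, 0]
k=5: nums[5] = 0-0 = 0 → [6, 5, 2, 2, 0, 0]

[6, 5, 2, 2, 0, 0]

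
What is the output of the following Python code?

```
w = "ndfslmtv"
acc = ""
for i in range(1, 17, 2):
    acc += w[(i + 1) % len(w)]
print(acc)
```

fltnfltn

i=1: add w[2]='f' → 'f'
i=3: add w[4]='l' → 'fl'
i=5: add w[6]='t' → 'flt'
i=7: add w[0]='n' → 'fltn'
i=9: add w[2]='f' → 'fltnf'
i=11: add w[4]='l' → 'fltnfl'
i=13: add w[6]='t' → 'fltnflt'
i=15: add w[0]='n' → 'fltnfltn'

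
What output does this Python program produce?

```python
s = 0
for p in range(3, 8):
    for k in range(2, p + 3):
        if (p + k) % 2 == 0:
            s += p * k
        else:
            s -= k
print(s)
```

p=3,k=2: odd sum, s = 0-2 = -2
p=3,k=3: even sum, s = (-2)+9 = 7
p=3,k=4: odd sum, s = 7-4 = 3
p=3,k=5: even sum, s = 3+15 = 18
p=4,k=2: even sum, s = 18+8 = 26
p=4,k=3: odd sum, s = 26-3 = 23
p=4,k=4: even sum, s = 23+16 = 39
p=4,k=5: odd sum, s = 39-5 = 34
p=4,k=6: even sum, s = 34+24 = 58
p=5,k=2: odd sum, s = 58-2 = 56
p=5,k=3: even sum, s = 56+15 = 71
p=5,k=4: odd sum, s = 71-4 = 67
p=5,k=5: even sum, s = 67+25 = 92
p=5,k=6: odd sum, s = 92-6 = 86
p=5,k=7: even sum, s = 86+35 = 121
p=6,k=2: even sum, s = 121+12 = 133
p=6,k=3: odd sum, s = 133-3 = 130
p=6,k=4: even sum, s = 130+24 = 154
p=6,k=5: odd sum, s = 154-5 = 149
p=6,k=6: even sum, s = 149+36 = 185
p=6,k=7: odd sum, s = 185-7 = 178
p=6,k=8: even sum, s = 178+48 = 226
p=7,k=2: odd sum, s = 226-2 = 224
p=7,k=3: even sum, s = 224+21 = 245
p=7,k=4: odd sum, s = 245-4 = 241
p=7,k=5: even sum, s = 241+35 = 276
p=7,k=6: odd sum, s = 276-6 = 270
p=7,k=7: even sum, s = 270+49 = 319
p=7,k=8: odd sum, s = 319-8 = 311
p=7,k=9: even sum, s = 311+63 = 374

374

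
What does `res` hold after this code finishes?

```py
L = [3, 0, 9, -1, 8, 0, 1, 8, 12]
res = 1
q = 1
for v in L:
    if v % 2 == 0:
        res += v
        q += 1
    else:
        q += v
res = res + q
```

v=3: not even; q=4
v=0: even, res = 1+0 = 1; q=5
v=9: not even; q=14
v=-1: not even; q=13
v=8: even, res = 1+8 = 9; q=14
v=0: even, res = 9+0 = 9; q=15
v=1: not even; q=16
v=8: even, res = 9+8 = 17; q=17
v=12: even, res = 17+12 = 29; q=18
res+q = 29+18 = 47

47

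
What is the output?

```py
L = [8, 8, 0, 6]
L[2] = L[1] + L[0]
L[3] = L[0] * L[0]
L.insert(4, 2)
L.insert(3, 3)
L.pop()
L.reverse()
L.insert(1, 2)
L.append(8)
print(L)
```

L[2] = L[1]+L[0] = 8+8 = 16 → [8, 8, 16, 6]
L[3] = L[0]*L[0] = 8*8 = 64 → [8, 8, 16, 64]
insert 2 at 4 → [8, 8, 16, 64, 2]
insert 3 at 3 → [8, 8, 16, 3, 64, 2]
pop() removes 2 → [8, 8, 16, 3, 64]
reverse → [64, 3, 16, 8, 8]
insert 2 at 1 → [64, 2, 3, 16, 8, 8]
append 8 → [64, 2, 3, 16, 8, 8, 8]

[64, 2, 3, 16, 8, 8, 8]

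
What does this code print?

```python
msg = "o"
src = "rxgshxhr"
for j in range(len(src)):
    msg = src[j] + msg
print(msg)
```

j=0: prepend 'r' → 'ro'
j=1: prepend 'x' → 'xro'
j=2: prepend 'g' → 'gxro'
j=3: prepend 's' → 'sgxro'
j=4: prepend 'h' → 'hsgxro'
j=5: prepend 'x' → 'xhsgxro'
j=6: prepend 'h' → 'hxhsgxro'
j=7: prepend 'r' → 'rhxhsgxro'

rhxhsgxro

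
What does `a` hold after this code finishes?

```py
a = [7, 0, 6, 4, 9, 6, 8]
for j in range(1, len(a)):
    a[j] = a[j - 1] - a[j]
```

j=1: a[1] = 7-0 = 7 → [7, 7, 6, 4, 9, 6, 8]
j=2: a[2] = 7-6 = 1 → [7, 7, 1, 4, 9, 6, 8]
j=3: a[3] = 1-4 = -3 → [7, 7, 1, -3, 9, 6, 8]
j=4: a[4] = (-3)-9 = -12 → [7, 7, 1, -3, -12, 6, 8]
j=5: a[5] = (-12)-6 = -18 → [7, 7, 1, -3, -12, -18, 8]
j=6: a[6] = (-18)-8 = -26 → [7, 7, 1, -3, -12, -18, -26]

[7, 7, 1, -3, -12, -18, -26]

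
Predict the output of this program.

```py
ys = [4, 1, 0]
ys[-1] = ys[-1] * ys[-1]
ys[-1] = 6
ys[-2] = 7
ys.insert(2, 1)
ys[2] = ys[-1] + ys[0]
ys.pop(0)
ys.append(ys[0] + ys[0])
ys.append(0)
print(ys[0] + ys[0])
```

14

ys[-1] = ys[-1]*ys[-1] = 0*0 = 0 → [4, 1, 0]
ys[-1] = 6 → [4, 1, 6]
ys[-2] = 7 → [4, 7, 6]
insert 1 at 2 → [4, 7, 1, 6]
ys[2] = ys[-1]+ys[0] = 6+4 = 10 → [4, 7, 10, 6]
pop(0) removes 4 → [7, 10, 6]
append ys[0]+ys[0] = 7+7 = 14 → [7, 10, 6, 14]
append 0 → [7, 10, 6, 14, 0]
ys[0]+ys[0] = 7+7 = 14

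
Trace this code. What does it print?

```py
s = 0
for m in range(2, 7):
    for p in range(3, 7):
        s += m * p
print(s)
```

360

m=2,p=3: s = 0+6 = 6
m=2,p=4: s = 6+8 = 14
m=2,p=5: s = 14+10 = 24
m=2,p=6: s = 24+12 = 36
m=3,p=3: s = 36+9 = 45
m=3,p=4: s = 45+12 = 57
m=3,p=5: s = 57+15 = 72
m=3,p=6: s = 72+18 = 90
m=4,p=3: s = 90+12 = 102
m=4,p=4: s = 102+16 = 118
m=4,p=5: s = 118+20 = 138
m=4,p=6: s = 138+24 = 162
m=5,p=3: s = 162+15 = 177
m=5,p=4: s = 177+20 = 197
m=5,p=5: s = 197+25 = 222
m=5,p=6: s = 222+30 = 252
m=6,p=3: s = 252+18 = 270
m=6,p=4: s = 270+24 = 294
m=6,p=5: s = 294+30 = 324
m=6,p=6: s = 324+36 = 360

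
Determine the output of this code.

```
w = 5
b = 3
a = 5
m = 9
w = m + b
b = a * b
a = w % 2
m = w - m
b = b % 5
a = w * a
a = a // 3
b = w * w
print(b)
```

w = 9+3 = 12
b = 5*3 = 15
a = 12%2 = 0
m = 12-9 = 3
b = 15%5 = 0
a = 12*0 = 0
a = 0//3 = 0
b = 12*12 = 144

144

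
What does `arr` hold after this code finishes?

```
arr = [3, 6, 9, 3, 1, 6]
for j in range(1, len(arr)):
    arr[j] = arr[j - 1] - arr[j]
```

[3, -3, -12, -15, -16, -22]

j=1: arr[1] = 3-6 = -3 → [3, -3, 9, 3, 1, 6]
j=2: arr[2] = (-3)-9 = -12 → [3, -3, -12, 3, 1, 6]
j=3: arr[3] = (-12)-3 = -15 → [3, -3, -12, -15, 1, 6]
j=4: arr[4] = (-15)-1 = -16 → [3, -3, -12, -15, -16, 6]
j=5: arr[5] = (-16)-6 = -22 → [3, -3, -12, -15, -16, -22]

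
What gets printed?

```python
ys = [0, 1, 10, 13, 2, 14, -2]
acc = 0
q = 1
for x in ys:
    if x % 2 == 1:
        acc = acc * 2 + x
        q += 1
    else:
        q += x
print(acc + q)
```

x=0: not odd; q=1
x=1: odd, acc = 0*2+1 = 1; q=2
x=10: not odd; q=12
x=13: odd, acc = 1*2+13 = 15; q=13
x=2: not odd; q=15
x=14: not odd; q=29
x=-2: not odd; q=27
acc+q = 15+27 = 42

42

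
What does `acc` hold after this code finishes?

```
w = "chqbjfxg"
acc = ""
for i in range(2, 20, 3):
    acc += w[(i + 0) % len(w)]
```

i=2: add w[2]='q' → 'q'
i=5: add w[5]='f' → 'qf'
i=8: add w[0]='c' → 'qfc'
i=11: add w[3]='b' → 'qfcb'
i=14: add w[6]='x' → 'qfcbx'
i=17: add w[1]='h' → 'qfcbxh'

'qfcbxh'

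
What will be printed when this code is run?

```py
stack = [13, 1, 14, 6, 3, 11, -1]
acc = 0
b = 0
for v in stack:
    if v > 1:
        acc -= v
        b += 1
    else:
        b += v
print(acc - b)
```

-52

v=13: >1, acc = 0-13 = -13; b=1
v=1: not >1; b=2
v=14: >1, acc = (-13)-14 = -27; b=3
v=6: >1, acc = (-27)-6 = -33; b=4
v=3: >1, acc = (-33)-3 = -36; b=5
v=11: >1, acc = (-36)-11 = -47; b=6
v=-1: not >1; b=5
acc-b = (-47)-5 = -52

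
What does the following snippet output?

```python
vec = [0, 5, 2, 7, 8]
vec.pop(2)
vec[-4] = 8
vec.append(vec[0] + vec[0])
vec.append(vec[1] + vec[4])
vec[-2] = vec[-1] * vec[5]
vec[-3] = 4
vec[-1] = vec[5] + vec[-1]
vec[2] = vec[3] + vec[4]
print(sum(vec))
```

945

pop(2) removes 2 → [0, 5, 7, 8]
vec[-4] = 8 → [8, 5, 7, 8]
append vec[0]+vec[0] = 8+8 = 16 → [8, 5, 7, 8, 16]
append vec[1]+vec[4] = 5+16 = 21 → [8, 5, 7, 8, 16, 21]
vec[-2] = vec[-1]*vec[5] = 21*21 = 441 → [8, 5, 7, 8, 441, 21]
vec[-3] = 4 → [8, 5, 7, 4, 441, 21]
vec[-1] = vec[5]+vec[-1] = 21+21 = 42 → [8, 5, 7, 4, 441, 42]
vec[2] = vec[3]+vec[4] = 4+441 = 445 → [8, 5, 445, 4, 441, 42]
sum = 945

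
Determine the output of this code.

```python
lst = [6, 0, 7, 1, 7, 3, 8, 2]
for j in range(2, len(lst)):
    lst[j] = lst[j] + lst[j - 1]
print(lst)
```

[6, 0, 7, 8, 15, 18, 26, 28]

j=2: lst[2] = 7+0 = 7 → [6, 0, 7, 1, 7, 3, 8, 2]
j=3: lst[3] = 1+7 = 8 → [6, 0, 7, 8, 7, 3, 8, 2]
j=4: lst[4] = 7+8 = 15 → [6, 0, 7, 8, 15, 3, 8, 2]
j=5: lst[5] = 3+15 = 18 → [6, 0, 7, 8, 15, 18, 8, 2]
j=6: lst[6] = 8+18 = 26 → [6, 0, 7, 8, 15, 18, 26, 2]
j=7: lst[7] = 2+26 = 28 → [6, 0, 7, 8, 15, 18, 26, 28]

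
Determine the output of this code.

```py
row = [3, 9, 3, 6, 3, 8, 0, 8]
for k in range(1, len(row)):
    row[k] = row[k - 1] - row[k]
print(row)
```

k=1: row[1] = 3-9 = -6 → [3, -6, 3, 6, 3, 8, 0, 8]
k=2: row[2] = (-6)-3 = -9 → [3, -6, -9, 6, 3, 8, 0, 8]
k=3: row[3] = (-9)-6 = -15 → [3, -6, -9, -15, 3, 8, 0, 8]
k=4: row[4] = (-15)-3 = -18 → [3, -6, -9, -15, -18, 8, 0, 8]
k=5: row[5] = (-18)-8 = -26 → [3, -6, -9, -15, -18, -26, 0, 8]
k=6: row[6] = (-26)-0 = -26 → [3, -6, -9, -15, -18, -26, -26, 8]
k=7: row[7] = (-26)-8 = -34 → [3, -6, -9, -15, -18, -26, -26, -34]

[3, -6, -9, -15, -18, -26, -26, -34]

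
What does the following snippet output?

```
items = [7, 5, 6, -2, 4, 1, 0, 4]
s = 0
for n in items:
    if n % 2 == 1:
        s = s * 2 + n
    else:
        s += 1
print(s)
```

n=7: odd, s = 0*2+7 = 7
n=5: odd, s = 7*2+5 = 19
n=6: not odd, s = 19+1 = 20
n=-2: not odd, s = 20+1 = 21
n=4: not odd, s = 21+1 = 22
n=1: odd, s = 22*2+1 = 45
n=0: not odd, s = 45+1 = 46
n=4: not odd, s = 46+1 = 47

47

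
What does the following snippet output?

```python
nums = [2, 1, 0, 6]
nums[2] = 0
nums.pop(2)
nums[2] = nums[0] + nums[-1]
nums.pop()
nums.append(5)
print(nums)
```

nums[2] = 0 → [2, 1, 0, 6]
pop(2) removes 0 → [2, 1, 6]
nums[2] = nums[0]+nums[-1] = 2+6 = 8 → [2, 1, 8]
pop() removes 8 → [2, 1]
append 5 → [2, 1, 5]

[2, 1, 5]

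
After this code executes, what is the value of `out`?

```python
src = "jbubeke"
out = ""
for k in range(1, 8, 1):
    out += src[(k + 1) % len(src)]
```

k=1: add src[2]='u' → 'u'
k=2: add src[3]='b' → 'ub'
k=3: add src[4]='e' → 'ube'
k=4: add src[5]='k' → 'ubek'
k=5: add src[6]='e' → 'ubeke'
k=6: add src[0]='j' → 'ubekej'
k=7: add src[1]='b' → 'ubekejb'

'ubekejb'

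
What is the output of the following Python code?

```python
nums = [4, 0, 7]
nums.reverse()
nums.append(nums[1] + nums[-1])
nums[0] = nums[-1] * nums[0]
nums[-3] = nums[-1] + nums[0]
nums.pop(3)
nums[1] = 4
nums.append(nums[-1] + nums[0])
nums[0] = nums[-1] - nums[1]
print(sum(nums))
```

reverse → [7, 0, 4]
append nums[1]+nums[-1] = 0+4 = 4 → [7, 0, 4, 4]
nums[0] = nums[-1]*nums[0] = 4*7 = 28 → [28, 0, 4, 4]
nums[-3] = nums[-1]+nums[0] = 4+28 = 32 → [28, 32, 4, 4]
pop(3) removes 4 → [28, 32, 4]
nums[1] = 4 → [28, 4, 4]
append nums[-1]+nums[0] = 4+28 = 32 → [28, 4, 4, 32]
nums[0] = nums[-1]-nums[1] = 32-4 = 28 → [28, 4, 4, 32]
sum = 68

68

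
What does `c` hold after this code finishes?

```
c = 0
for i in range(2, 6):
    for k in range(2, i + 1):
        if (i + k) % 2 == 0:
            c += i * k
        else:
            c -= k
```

i=2,k=2: even sum, c = 0+4 = 4
i=3,k=2: odd sum, c = 4-2 = 2
i=3,k=3: even sum, c = 2+9 = 11
i=4,k=2: even sum, c = 11+8 = 19
i=4,k=3: odd sum, c = 19-3 = 16
i=4,k=4: even sum, c = 16+16 = 32
i=5,k=2: odd sum, c = 32-2 = 30
i=5,k=3: even sum, c = 30+15 = 45
i=5,k=4: odd sum, c = 45-4 = 41
i=5,k=5: even sum, c = 41+25 = 66

66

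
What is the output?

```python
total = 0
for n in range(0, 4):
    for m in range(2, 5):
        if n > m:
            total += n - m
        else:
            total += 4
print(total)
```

n=0,m=2: not 0>2, total = 0+4 = 4
n=0,m=3: not 0>3, total = 4+4 = 8
n=0,m=4: not 0>4, total = 8+4 = 12
n=1,m=2: not 1>2, total = 12+4 = 16
n=1,m=3: not 1>3, total = 16+4 = 20
n=1,m=4: not 1>4, total = 20+4 = 24
n=2,m=2: not 2>2, total = 24+4 = 28
n=2,m=3: not 2>3, total = 28+4 = 32
n=2,m=4: not 2>4, total = 32+4 = 36
n=3,m=2: 3>2, total = 36+1 = 37
n=3,m=3: not 3>3, total = 37+4 = 41
n=3,m=4: not 3>4, total = 41+4 = 45

45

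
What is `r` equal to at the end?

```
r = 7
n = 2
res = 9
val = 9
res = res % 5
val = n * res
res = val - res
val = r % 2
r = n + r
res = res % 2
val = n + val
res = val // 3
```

9

res = 9%5 = 4
val = 2*4 = 8
res = 8-4 = 4
val = 7%2 = 1
r = 2+7 = 9
res = 4%2 = 0
val = 2+1 = 3
res = 3//3 = 1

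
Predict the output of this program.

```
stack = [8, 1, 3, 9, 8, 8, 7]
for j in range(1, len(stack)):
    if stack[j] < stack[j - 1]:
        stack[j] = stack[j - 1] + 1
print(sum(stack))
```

j=1: 1<8, stack[1] = 8+1 = 9 → [8, 9, 3, 9, 8, 8, 7]
j=2: 3<9, stack[2] = 9+1 = 10 → [8, 9, 10, 9, 8, 8, 7]
j=3: 9<10, stack[3] = 10+1 = 11 → [8, 9, 10, 11, 8, 8, 7]
j=4: 8<11, stack[4] = 11+1 = 12 → [8, 9, 10, 11, 12, 8, 7]
j=5: 8<12, stack[5] = 12+1 = 13 → [8, 9, 10, 11, 12, 13, 7]
j=6: 7<13, stack[6] = 13+1 = 14 → [8, 9, 10, 11, 12, 13, 14]
sum = 77

77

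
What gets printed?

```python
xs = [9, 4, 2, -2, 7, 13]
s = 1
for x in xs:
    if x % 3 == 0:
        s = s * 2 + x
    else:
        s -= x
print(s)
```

x=9: %3==0, s = 1*2+9 = 11
x=4: not %3==0, s = 11-4 = 7
x=2: not %3==0, s = 7-2 = 5
x=-2: not %3==0, s = 5-(-2) = 7
x=7: not %3==0, s = 7-7 = 0
x=13: not %3==0, s = 0-13 = -13

-13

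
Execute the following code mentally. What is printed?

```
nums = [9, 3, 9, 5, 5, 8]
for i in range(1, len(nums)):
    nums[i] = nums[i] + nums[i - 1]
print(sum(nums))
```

138

i=1: nums[1] = 3+9 = 12 → [9, 12, 9, 5, 5, 8]
i=2: nums[2] = 9+12 = 21 → [9, 12, 21, 5, 5, 8]
i=3: nums[3] = 5+21 = 26 → [9, 12, 21, 26, 5, 8]
i=4: nums[4] = 5+26 = 31 → [9, 12, 21, 26, 31, 8]
i=5: nums[5] = 8+31 = 39 → [9, 12, 21, 26, 31, 39]
sum = 138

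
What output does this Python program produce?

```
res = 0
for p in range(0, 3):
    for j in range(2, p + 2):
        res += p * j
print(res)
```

p=1,j=2: res = 0+2 = 2
p=2,j=2: res = 2+4 = 6
p=2,j=3: res = 6+6 = 12

12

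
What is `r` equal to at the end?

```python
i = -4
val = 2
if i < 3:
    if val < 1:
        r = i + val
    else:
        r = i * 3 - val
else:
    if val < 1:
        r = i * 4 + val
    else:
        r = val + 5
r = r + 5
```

-9

i=-4, val=2
i < 3 is True; val < 1 is False
→ r = i * 3 - val = -14
r = (-14)+5 = -9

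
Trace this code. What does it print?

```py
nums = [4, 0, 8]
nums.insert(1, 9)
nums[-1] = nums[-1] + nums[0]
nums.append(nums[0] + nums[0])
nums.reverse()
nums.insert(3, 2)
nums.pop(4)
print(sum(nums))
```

insert 9 at 1 → [4, 9, 0, 8]
nums[-1] = nums[-1]+nums[0] = 8+4 = 12 → [4, 9, 0, 12]
append nums[0]+nums[0] = 4+4 = 8 → [4, 9, 0, 12, 8]
reverse → [8, 12, 0, 9, 4]
insert 2 at 3 → [8, 12, 0, 2, 9, 4]
pop(4) removes 9 → [8, 12, 0, 2, 4]
sum = 26

26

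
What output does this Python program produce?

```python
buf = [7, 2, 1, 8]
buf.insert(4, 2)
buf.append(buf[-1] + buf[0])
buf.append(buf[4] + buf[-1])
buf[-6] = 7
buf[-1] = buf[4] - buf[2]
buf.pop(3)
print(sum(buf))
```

27

insert 2 at 4 → [7, 2, 1, 8, 2]
append buf[-1]+buf[0] = 2+7 = 9 → [7, 2, 1, 8, 2, 9]
append buf[4]+buf[-1] = 2+9 = 11 → [7, 2, 1, 8, 2, 9, 11]
buf[-6] = 7 → [7, 7, 1, 8, 2, 9, 11]
buf[-1] = buf[4]-buf[2] = 2-1 = 1 → [7, 7, 1, 8, 2, 9, 1]
pop(3) removes 8 → [7, 7, 1, 2, 9, 1]
sum = 27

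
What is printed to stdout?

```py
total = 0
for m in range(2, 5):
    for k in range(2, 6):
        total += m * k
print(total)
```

126

m=2,k=2: total = 0+4 = 4
m=2,k=3: total = 4+6 = 10
m=2,k=4: total = 10+8 = 18
m=2,k=5: total = 18+10 = 28
m=3,k=2: total = 28+6 = 34
m=3,k=3: total = 34+9 = 43
m=3,k=4: total = 43+12 = 55
m=3,k=5: total = 55+15 = 70
m=4,k=2: total = 70+8 = 78
m=4,k=3: total = 78+12 = 90
m=4,k=4: total = 90+16 = 106
m=4,k=5: total = 106+20 = 126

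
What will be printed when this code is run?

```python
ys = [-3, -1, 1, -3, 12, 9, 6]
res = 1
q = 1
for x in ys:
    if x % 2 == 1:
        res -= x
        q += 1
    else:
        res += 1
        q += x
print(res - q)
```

-24

x=-3: odd, res = 1-(-3) = 4; q=2
x=-1: odd, res = 4-(-1) = 5; q=3
x=1: odd, res = 5-1 = 4; q=4
x=-3: odd, res = 4-(-3) = 7; q=5
x=12: not odd, res = 7+1 = 8; q=17
x=9: odd, res = 8-9 = -1; q=18
x=6: not odd, res = (-1)+1 = 0; q=24
res-q = 0-24 = -24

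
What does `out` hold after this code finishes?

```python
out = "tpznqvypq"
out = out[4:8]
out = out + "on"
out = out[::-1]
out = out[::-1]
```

slice [4:8] → 'qvyp'
+ 'on' → 'qvypon'
reverse → 'nopyvq'
reverse → 'qvypon'

'qvypon'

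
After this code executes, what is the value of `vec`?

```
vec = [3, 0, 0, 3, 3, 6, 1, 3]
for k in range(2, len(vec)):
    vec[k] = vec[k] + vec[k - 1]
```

k=2: vec[2] = 0+0 = 0 → [3, 0, 0, 3, 3, 6, 1, 3]
k=3: vec[3] = 3+0 = 3 → [3, 0, 0, 3, 3, 6, 1, 3]
k=4: vec[4] = 3+3 = 6 → [3, 0, 0, 3, 6, 6, 1, 3]
k=5: vec[5] = 6+6 = 12 → [3, 0, 0, 3, 6, 12, 1, 3]
k=6: vec[6] = 1+12 = 13 → [3, 0, 0, 3, 6, 12, 13, 3]
k=7: vec[7] = 3+13 = 16 → [3, 0, 0, 3, 6, 12, 13, 16]

[3, 0, 0, 3, 6, 12, 13, 16]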